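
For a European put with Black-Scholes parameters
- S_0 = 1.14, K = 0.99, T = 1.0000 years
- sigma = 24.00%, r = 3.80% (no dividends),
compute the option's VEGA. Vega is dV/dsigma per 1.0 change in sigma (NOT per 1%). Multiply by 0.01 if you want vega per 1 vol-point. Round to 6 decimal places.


d1 = 0.8661608261; d2 = 0.6261608261
phi(d1) = 0.2741565949; exp(-qT) = 1.0000000000; exp(-rT) = 0.9627129409
Vega = S * exp(-qT) * phi(d1) * sqrt(T) = 1.1400 * 1.0000000000 * 0.2741565949 * 1.0000000000 = 0.312539

Answer: Vega = 0.312539


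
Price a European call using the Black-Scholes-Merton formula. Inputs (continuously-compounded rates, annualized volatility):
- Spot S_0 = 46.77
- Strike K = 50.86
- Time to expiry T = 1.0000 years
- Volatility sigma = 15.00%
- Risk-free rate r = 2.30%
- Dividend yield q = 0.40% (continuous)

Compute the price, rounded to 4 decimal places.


d1 = (ln(S/K) + (r - q + 0.5*sigma^2) * T) / (sigma * sqrt(T)) = -0.35723192
d2 = d1 - sigma * sqrt(T) = -0.50723192
exp(-rT) = 0.97726248; exp(-qT) = 0.99600799
C = S_0 * exp(-qT) * N(d1) - K * exp(-rT) * N(d2)
N(d1) = 0.36045910; N(d2) = 0.30599605
C = 46.7700 * 0.99600799 * 0.36045910 - 50.8600 * 0.97726248 * 0.30599605 = 1.5823

Answer: Price = 1.5823


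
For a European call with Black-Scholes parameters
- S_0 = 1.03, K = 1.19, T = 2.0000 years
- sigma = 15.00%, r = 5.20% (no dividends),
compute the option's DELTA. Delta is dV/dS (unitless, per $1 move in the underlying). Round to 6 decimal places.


Answer: Delta = 0.466387

Derivation:
d1 = -0.0843555050; d2 = -0.2964875393
phi(d1) = 0.3975253955; exp(-qT) = 1.0000000000; exp(-rT) = 0.9012252974
N(d1) = 0.4663868915
Delta = exp(-qT) * N(d1) = 1.0000000000 * 0.4663868915 = 0.466387


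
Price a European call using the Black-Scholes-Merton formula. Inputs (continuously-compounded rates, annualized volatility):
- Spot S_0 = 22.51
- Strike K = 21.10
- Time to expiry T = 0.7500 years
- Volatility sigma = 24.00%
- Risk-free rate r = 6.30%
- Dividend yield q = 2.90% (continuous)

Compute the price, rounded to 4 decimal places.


Answer: Price = 2.8552

Derivation:
d1 = (ln(S/K) + (r - q + 0.5*sigma^2) * T) / (sigma * sqrt(T)) = 0.53783360
d2 = d1 - sigma * sqrt(T) = 0.32998750
exp(-rT) = 0.95384891; exp(-qT) = 0.97848483
C = S_0 * exp(-qT) * N(d1) - K * exp(-rT) * N(d2)
N(d1) = 0.70465403; N(d2) = 0.62929530
C = 22.5100 * 0.97848483 * 0.70465403 - 21.1000 * 0.95384891 * 0.62929530 = 2.8552


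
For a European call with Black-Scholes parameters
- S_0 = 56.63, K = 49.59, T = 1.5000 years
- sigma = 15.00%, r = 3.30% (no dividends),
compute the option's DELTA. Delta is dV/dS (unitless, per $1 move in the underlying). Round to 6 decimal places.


d1 = 1.0838974673; d2 = 0.9001857366
phi(d1) = 0.2217165770; exp(-qT) = 1.0000000000; exp(-rT) = 0.9517051581
N(d1) = 0.8607948686
Delta = exp(-qT) * N(d1) = 1.0000000000 * 0.8607948686 = 0.860795

Answer: Delta = 0.860795


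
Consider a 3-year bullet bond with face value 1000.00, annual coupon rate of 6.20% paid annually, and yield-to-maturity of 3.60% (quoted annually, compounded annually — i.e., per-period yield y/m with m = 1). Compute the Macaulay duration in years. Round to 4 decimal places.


Answer: Macaulay duration = 2.8346 years

Derivation:
Coupon per period c = face * coupon_rate / m = 62.000000
Periods per year m = 1; per-period yield y/m = 0.036000
Number of cashflows N = 3
Cashflows (t years, CF_t, discount factor 1/(1+y/m)^(m*t), PV):
  t = 1.0000: CF_t = 62.000000, DF = 0.965251, PV = 59.845560
  t = 2.0000: CF_t = 62.000000, DF = 0.931709, PV = 57.765984
  t = 3.0000: CF_t = 1062.000000, DF = 0.899333, PV = 955.092095
Price P = sum_t PV_t = 1072.703639
Macaulay numerator sum_t t * PV_t:
  t * PV_t at t = 1.0000: 59.845560
  t * PV_t at t = 2.0000: 115.531969
  t * PV_t at t = 3.0000: 2865.276285
Macaulay duration D = (sum_t t * PV_t) / P = 3040.653813 / 1072.703639 = 2.834570


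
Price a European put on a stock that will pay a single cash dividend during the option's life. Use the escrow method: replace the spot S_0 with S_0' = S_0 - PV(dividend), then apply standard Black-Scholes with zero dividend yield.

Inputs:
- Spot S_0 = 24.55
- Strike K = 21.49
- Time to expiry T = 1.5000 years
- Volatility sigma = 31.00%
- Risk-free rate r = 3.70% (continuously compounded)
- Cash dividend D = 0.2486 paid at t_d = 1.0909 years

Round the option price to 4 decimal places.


Answer: Price = 1.7305

Derivation:
PV(D) = D * exp(-r * t_d) = 0.2486 * 0.96044045 = 0.23876550
S_0' = S_0 - PV(D) = 24.5500 - 0.23876550 = 24.31123450
d1 = (ln(S_0'/K) + (r + sigma^2/2)*T) / (sigma*sqrt(T)) = 0.66090357
d2 = d1 - sigma*sqrt(T) = 0.28123266
exp(-rT) = 0.94601202
N(-d1) = 0.25433708; N(-d2) = 0.38926598
P = K * exp(-rT) * N(-d2) - S_0' * N(-d1) = 21.4900 * 0.94601202 * 0.38926598 - 24.31123450 * 0.25433708 = 1.7305


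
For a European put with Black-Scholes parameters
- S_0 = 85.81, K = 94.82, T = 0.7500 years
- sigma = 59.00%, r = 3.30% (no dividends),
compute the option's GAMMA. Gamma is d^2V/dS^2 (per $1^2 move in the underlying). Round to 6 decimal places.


d1 = 0.1085079775; d2 = -0.4024470108
phi(d1) = 0.3966006104; exp(-qT) = 1.0000000000; exp(-rT) = 0.9755537700
Gamma = exp(-qT) * phi(d1) / (S * sigma * sqrt(T)) = 1.0000000000 * 0.3966006104 / (85.8100 * 0.5900 * 0.8660254038) = 0.009046

Answer: Gamma = 0.009046


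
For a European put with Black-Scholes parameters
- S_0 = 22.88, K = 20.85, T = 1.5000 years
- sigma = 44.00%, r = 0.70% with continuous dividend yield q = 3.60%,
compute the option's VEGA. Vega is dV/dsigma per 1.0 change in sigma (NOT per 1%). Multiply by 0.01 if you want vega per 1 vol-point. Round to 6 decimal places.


d1 = 0.3611312758; d2 = -0.1777564677
phi(d1) = 0.3737581187; exp(-qT) = 0.9474321065; exp(-rT) = 0.9895549326
Vega = S * exp(-qT) * phi(d1) * sqrt(T) = 22.8800 * 0.9474321065 * 0.3737581187 * 1.2247448714 = 9.922940

Answer: Vega = 9.922940


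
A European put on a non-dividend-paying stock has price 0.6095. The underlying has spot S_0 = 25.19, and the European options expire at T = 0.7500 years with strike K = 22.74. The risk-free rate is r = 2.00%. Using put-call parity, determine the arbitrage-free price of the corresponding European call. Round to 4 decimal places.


Answer: Call price = 3.3981

Derivation:
Put-call parity: C - P = S_0 * exp(-qT) - K * exp(-rT).
S_0 * exp(-qT) = 25.1900 * 1.00000000 = 25.19000000
K * exp(-rT) = 22.7400 * 0.98511194 = 22.40144551
C = P + S*exp(-qT) - K*exp(-rT)
C = 0.6095 + 25.19000000 - 22.40144551 = 3.3981


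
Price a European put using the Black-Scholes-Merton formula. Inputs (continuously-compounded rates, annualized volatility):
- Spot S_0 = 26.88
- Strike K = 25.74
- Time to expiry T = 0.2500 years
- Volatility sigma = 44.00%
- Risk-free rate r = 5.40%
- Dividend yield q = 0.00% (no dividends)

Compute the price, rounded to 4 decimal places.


Answer: Price = 1.6225

Derivation:
d1 = (ln(S/K) + (r - q + 0.5*sigma^2) * T) / (sigma * sqrt(T)) = 0.36834688
d2 = d1 - sigma * sqrt(T) = 0.14834688
exp(-rT) = 0.98659072; exp(-qT) = 1.00000000
P = K * exp(-rT) * N(-d2) - S_0 * exp(-qT) * N(-d1)
N(-d1) = 0.35630730; N(-d2) = 0.44103451
P = 25.7400 * 0.98659072 * 0.44103451 - 26.8800 * 1.00000000 * 0.35630730 = 1.6225


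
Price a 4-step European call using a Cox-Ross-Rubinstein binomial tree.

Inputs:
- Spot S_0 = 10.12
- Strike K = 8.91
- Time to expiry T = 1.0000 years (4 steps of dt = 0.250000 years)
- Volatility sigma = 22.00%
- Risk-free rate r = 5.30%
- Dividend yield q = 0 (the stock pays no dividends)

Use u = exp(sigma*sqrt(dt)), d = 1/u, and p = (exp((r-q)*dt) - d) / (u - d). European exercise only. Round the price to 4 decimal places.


Answer: Price = V(0,0) = 1.9402

Derivation:
dt = T/N = 0.250000
u = exp(sigma*sqrt(dt)) = 1.116278; d = 1/u = 0.895834
p = (exp((r-q)*dt) - d) / (u - d) = 0.533034
Discount per step: exp(-r*dt) = 0.986837
Stock lattice S(k, i) with i counting down-moves:
  k=0: S(0,0) = 10.1200
  k=1: S(1,0) = 11.2967; S(1,1) = 9.0658
  k=2: S(2,0) = 12.6103; S(2,1) = 10.1200; S(2,2) = 8.1215
  k=3: S(3,0) = 14.0766; S(3,1) = 11.2967; S(3,2) = 9.0658; S(3,3) = 7.2755
  k=4: S(4,0) = 15.7134; S(4,1) = 12.6103; S(4,2) = 10.1200; S(4,3) = 8.1215; S(4,4) = 6.5176
Terminal payoffs V(N, i) = max(S_T - K, 0):
  V(4,0) = 6.803397; V(4,1) = 3.700297; V(4,2) = 1.210000; V(4,3) = 0.000000; V(4,4) = 0.000000
Backward induction: V(k, i) = exp(-r*dt) * [p * V(k+1, i) + (1-p) * V(k+1, i+1)].
  V(3,0) = exp(-r*dt) * [p*6.803397 + (1-p)*3.700297] = 5.283876
  V(3,1) = exp(-r*dt) * [p*3.700297 + (1-p)*1.210000] = 2.504013
  V(3,2) = exp(-r*dt) * [p*1.210000 + (1-p)*0.000000] = 0.636481
  V(3,3) = exp(-r*dt) * [p*0.000000 + (1-p)*0.000000] = 0.000000
  V(2,0) = exp(-r*dt) * [p*5.283876 + (1-p)*2.504013] = 3.933310
  V(2,1) = exp(-r*dt) * [p*2.504013 + (1-p)*0.636481] = 1.610458
  V(2,2) = exp(-r*dt) * [p*0.636481 + (1-p)*0.000000] = 0.334800
  V(1,0) = exp(-r*dt) * [p*3.933310 + (1-p)*1.610458] = 2.811121
  V(1,1) = exp(-r*dt) * [p*1.610458 + (1-p)*0.334800] = 1.001412
  V(0,0) = exp(-r*dt) * [p*2.811121 + (1-p)*1.001412] = 1.940169


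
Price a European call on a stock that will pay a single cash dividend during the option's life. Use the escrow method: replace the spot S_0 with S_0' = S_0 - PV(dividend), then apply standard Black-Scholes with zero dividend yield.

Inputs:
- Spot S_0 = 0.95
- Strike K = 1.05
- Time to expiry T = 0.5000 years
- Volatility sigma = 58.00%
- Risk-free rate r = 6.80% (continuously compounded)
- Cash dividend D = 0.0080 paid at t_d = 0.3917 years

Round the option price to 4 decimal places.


Answer: Price = 0.1252

Derivation:
PV(D) = D * exp(-r * t_d) = 0.0080 * 0.97371600 = 0.00778973
S_0' = S_0 - PV(D) = 0.9500 - 0.00778973 = 0.94221027
d1 = (ln(S_0'/K) + (r + sigma^2/2)*T) / (sigma*sqrt(T)) = 0.02385394
d2 = d1 - sigma*sqrt(T) = -0.38626799
exp(-rT) = 0.96657150
N(d1) = 0.50951544; N(d2) = 0.34964910
C = S_0' * N(d1) - K * exp(-rT) * N(d2) = 0.94221027 * 0.50951544 - 1.0500 * 0.96657150 * 0.34964910 = 0.1252


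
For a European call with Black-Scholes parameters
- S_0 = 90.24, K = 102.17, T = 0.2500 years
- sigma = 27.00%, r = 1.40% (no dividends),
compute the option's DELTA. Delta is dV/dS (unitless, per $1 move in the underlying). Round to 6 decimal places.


Answer: Delta = 0.204312

Derivation:
d1 = -0.8263170730; d2 = -0.9613170730
phi(d1) = 0.2835580299; exp(-qT) = 1.0000000000; exp(-rT) = 0.9965061179
N(d1) = 0.2043121255
Delta = exp(-qT) * N(d1) = 1.0000000000 * 0.2043121255 = 0.204312


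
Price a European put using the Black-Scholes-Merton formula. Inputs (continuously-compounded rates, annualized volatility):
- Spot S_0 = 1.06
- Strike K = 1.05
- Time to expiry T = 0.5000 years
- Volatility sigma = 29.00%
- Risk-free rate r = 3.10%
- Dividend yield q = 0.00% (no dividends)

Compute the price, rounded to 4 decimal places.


d1 = (ln(S/K) + (r - q + 0.5*sigma^2) * T) / (sigma * sqrt(T)) = 0.22434179
d2 = d1 - sigma * sqrt(T) = 0.01928082
exp(-rT) = 0.98461951; exp(-qT) = 1.00000000
P = K * exp(-rT) * N(-d2) - S_0 * exp(-qT) * N(-d1)
N(-d1) = 0.41124568; N(-d2) = 0.49230854
P = 1.0500 * 0.98461951 * 0.49230854 - 1.0600 * 1.00000000 * 0.41124568 = 0.0731

Answer: Price = 0.0731


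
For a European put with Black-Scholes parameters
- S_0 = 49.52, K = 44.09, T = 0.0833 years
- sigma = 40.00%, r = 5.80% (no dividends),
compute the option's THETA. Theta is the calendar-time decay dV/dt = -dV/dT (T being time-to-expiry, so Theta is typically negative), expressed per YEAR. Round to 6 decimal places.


d1 = 1.1056075600; d2 = 0.9901606025
phi(d1) = 0.2165091278; exp(-qT) = 1.0000000000; exp(-rT) = 0.9951802524
Theta = -S*exp(-qT)*phi(d1)*sigma/(2*sqrt(T)) + r*K*exp(-rT)*N(-d2) - q*S*exp(-qT)*N(-d1)
N(-d1) = 0.1344482081; N(-d2) = 0.1610478129; sqrt(T) = 0.2886173938
Term 1 = -49.5200 * 1.0000000000 * 0.2165091278 * 0.4000 / (2 * 0.2886173938) = -7.4295813343
Term 2 = 0.0580 * 44.0900 * 0.9951802524 * 0.1610478129 = 0.4098497489
Term 3 = 0 (no dividend yield, q = 0)
Theta = -7.4295813343 + (0.4098497489) + (0.0000000000) = -7.019732

Answer: Theta = -7.019732


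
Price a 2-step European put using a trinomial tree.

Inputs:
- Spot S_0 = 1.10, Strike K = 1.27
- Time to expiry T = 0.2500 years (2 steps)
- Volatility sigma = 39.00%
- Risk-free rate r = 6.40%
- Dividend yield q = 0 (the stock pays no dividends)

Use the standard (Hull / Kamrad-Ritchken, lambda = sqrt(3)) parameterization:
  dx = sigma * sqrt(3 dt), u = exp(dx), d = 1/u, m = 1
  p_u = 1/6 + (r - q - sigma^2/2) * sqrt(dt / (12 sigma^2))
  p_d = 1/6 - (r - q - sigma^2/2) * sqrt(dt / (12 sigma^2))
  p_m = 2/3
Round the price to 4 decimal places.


dt = T/N = 0.125000; dx = sigma*sqrt(3*dt) = 0.238825
u = exp(dx) = 1.269757; d = 1/u = 0.787552
p_u = 0.163513, p_m = 0.666667, p_d = 0.169820
Discount per step: exp(-r*dt) = 0.992032
Stock lattice S(k, j) with j the centered position index:
  k=0: S(0,+0) = 1.1000
  k=1: S(1,-1) = 0.8663; S(1,+0) = 1.1000; S(1,+1) = 1.3967
  k=2: S(2,-2) = 0.6823; S(2,-1) = 0.8663; S(2,+0) = 1.1000; S(2,+1) = 1.3967; S(2,+2) = 1.7735
Terminal payoffs V(N, j) = max(K - S_T, 0):
  V(2,-2) = 0.587737; V(2,-1) = 0.403692; V(2,+0) = 0.170000; V(2,+1) = 0.000000; V(2,+2) = 0.000000
Backward induction: V(k, j) = exp(-r*dt) * [p_u * V(k+1, j+1) + p_m * V(k+1, j) + p_d * V(k+1, j-1)]
  V(1,-1) = exp(-r*dt) * [p_u*0.170000 + p_m*0.403692 + p_d*0.587737] = 0.393574
  V(1,+0) = exp(-r*dt) * [p_u*0.000000 + p_m*0.170000 + p_d*0.403692] = 0.180439
  V(1,+1) = exp(-r*dt) * [p_u*0.000000 + p_m*0.000000 + p_d*0.170000] = 0.028639
  V(0,+0) = exp(-r*dt) * [p_u*0.028639 + p_m*0.180439 + p_d*0.393574] = 0.190284

Answer: Price = V(0,0) = 0.1903


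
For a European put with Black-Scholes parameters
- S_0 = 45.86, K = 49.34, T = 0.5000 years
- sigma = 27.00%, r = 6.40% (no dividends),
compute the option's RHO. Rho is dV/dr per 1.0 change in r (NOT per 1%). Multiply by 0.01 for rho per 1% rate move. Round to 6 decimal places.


Answer: Rho = -14.863439

Derivation:
d1 = -0.1200344333; d2 = -0.3109532642
phi(d1) = 0.3960785750; exp(-qT) = 1.0000000000; exp(-rT) = 0.9685065821
N(-d2) = 0.6220819244
Rho = -K*T*exp(-rT)*N(-d2) = -49.3400 * 0.5000 * 0.9685065821 * 0.6220819244 = -14.863439


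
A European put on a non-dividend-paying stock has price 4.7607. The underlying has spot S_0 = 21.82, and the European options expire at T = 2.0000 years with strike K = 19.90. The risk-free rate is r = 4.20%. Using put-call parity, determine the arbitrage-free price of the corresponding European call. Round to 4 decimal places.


Answer: Call price = 8.2840

Derivation:
Put-call parity: C - P = S_0 * exp(-qT) - K * exp(-rT).
S_0 * exp(-qT) = 21.8200 * 1.00000000 = 21.82000000
K * exp(-rT) = 19.9000 * 0.91943126 = 18.29668200
C = P + S*exp(-qT) - K*exp(-rT)
C = 4.7607 + 21.82000000 - 18.29668200 = 8.2840


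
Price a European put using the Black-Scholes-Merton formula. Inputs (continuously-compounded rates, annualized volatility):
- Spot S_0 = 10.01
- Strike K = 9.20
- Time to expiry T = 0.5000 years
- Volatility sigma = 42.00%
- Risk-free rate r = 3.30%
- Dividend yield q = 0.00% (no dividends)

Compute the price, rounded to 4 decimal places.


d1 = (ln(S/K) + (r - q + 0.5*sigma^2) * T) / (sigma * sqrt(T)) = 0.48817679
d2 = d1 - sigma * sqrt(T) = 0.19119194
exp(-rT) = 0.98363538; exp(-qT) = 1.00000000
P = K * exp(-rT) * N(-d2) - S_0 * exp(-qT) * N(-d1)
N(-d1) = 0.31271231; N(-d2) = 0.42418761
P = 9.2000 * 0.98363538 * 0.42418761 - 10.0100 * 1.00000000 * 0.31271231 = 0.7084

Answer: Price = 0.7084


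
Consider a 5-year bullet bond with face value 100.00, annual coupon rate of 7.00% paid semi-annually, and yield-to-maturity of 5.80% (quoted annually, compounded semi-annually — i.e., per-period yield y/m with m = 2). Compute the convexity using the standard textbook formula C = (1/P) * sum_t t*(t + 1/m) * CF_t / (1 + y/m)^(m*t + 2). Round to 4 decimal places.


Answer: Convexity = 21.3353

Derivation:
Coupon per period c = face * coupon_rate / m = 3.500000
Periods per year m = 2; per-period yield y/m = 0.029000
Number of cashflows N = 10
Cashflows (t years, CF_t, discount factor 1/(1+y/m)^(m*t), PV):
  t = 0.5000: CF_t = 3.500000, DF = 0.971817, PV = 3.401361
  t = 1.0000: CF_t = 3.500000, DF = 0.944429, PV = 3.305501
  t = 1.5000: CF_t = 3.500000, DF = 0.917812, PV = 3.212343
  t = 2.0000: CF_t = 3.500000, DF = 0.891946, PV = 3.121811
  t = 2.5000: CF_t = 3.500000, DF = 0.866808, PV = 3.033830
  t = 3.0000: CF_t = 3.500000, DF = 0.842379, PV = 2.948328
  t = 3.5000: CF_t = 3.500000, DF = 0.818639, PV = 2.865236
  t = 4.0000: CF_t = 3.500000, DF = 0.795567, PV = 2.784486
  t = 4.5000: CF_t = 3.500000, DF = 0.773146, PV = 2.706012
  t = 5.0000: CF_t = 103.500000, DF = 0.751357, PV = 77.765434
Price P = sum_t PV_t = 105.144341
Convexity numerator sum_t t*(t + 1/m) * CF_t / (1+y/m)^(m*t + 2):
  t = 0.5000: term = 1.606172
  t = 1.0000: term = 4.682716
  t = 1.5000: term = 9.101489
  t = 2.0000: term = 14.741640
  t = 2.5000: term = 21.489271
  t = 3.0000: term = 29.237104
  t = 3.5000: term = 37.884164
  t = 4.0000: term = 47.335482
  t = 4.5000: term = 57.501800
  t = 5.0000: term = 2019.707818
Convexity = (1/P) * sum = 2243.287654 / 105.144341 = 21.335315


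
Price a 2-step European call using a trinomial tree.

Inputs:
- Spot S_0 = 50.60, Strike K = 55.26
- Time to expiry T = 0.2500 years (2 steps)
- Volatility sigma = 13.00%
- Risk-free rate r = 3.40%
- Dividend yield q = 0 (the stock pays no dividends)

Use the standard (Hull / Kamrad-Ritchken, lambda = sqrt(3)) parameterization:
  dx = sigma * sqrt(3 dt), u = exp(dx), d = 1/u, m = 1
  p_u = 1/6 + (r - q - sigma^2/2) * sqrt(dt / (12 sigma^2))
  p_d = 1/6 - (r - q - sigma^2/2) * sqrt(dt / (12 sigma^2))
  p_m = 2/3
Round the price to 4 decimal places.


Answer: Price = V(0,0) = 0.1408

Derivation:
dt = T/N = 0.125000; dx = sigma*sqrt(3*dt) = 0.079608
u = exp(dx) = 1.082863; d = 1/u = 0.923478
p_u = 0.186726, p_m = 0.666667, p_d = 0.146608
Discount per step: exp(-r*dt) = 0.995759
Stock lattice S(k, j) with j the centered position index:
  k=0: S(0,+0) = 50.6000
  k=1: S(1,-1) = 46.7280; S(1,+0) = 50.6000; S(1,+1) = 54.7929
  k=2: S(2,-2) = 43.1523; S(2,-1) = 46.7280; S(2,+0) = 50.6000; S(2,+1) = 54.7929; S(2,+2) = 59.3332
Terminal payoffs V(N, j) = max(S_T - K, 0):
  V(2,-2) = 0.000000; V(2,-1) = 0.000000; V(2,+0) = 0.000000; V(2,+1) = 0.000000; V(2,+2) = 4.073164
Backward induction: V(k, j) = exp(-r*dt) * [p_u * V(k+1, j+1) + p_m * V(k+1, j) + p_d * V(k+1, j-1)]
  V(1,-1) = exp(-r*dt) * [p_u*0.000000 + p_m*0.000000 + p_d*0.000000] = 0.000000
  V(1,+0) = exp(-r*dt) * [p_u*0.000000 + p_m*0.000000 + p_d*0.000000] = 0.000000
  V(1,+1) = exp(-r*dt) * [p_u*4.073164 + p_m*0.000000 + p_d*0.000000] = 0.757339
  V(0,+0) = exp(-r*dt) * [p_u*0.757339 + p_m*0.000000 + p_d*0.000000] = 0.140815


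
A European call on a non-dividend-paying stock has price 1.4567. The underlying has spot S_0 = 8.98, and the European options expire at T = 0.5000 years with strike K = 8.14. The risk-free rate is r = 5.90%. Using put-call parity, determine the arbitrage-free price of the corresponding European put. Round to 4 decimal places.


Put-call parity: C - P = S_0 * exp(-qT) - K * exp(-rT).
S_0 * exp(-qT) = 8.9800 * 1.00000000 = 8.98000000
K * exp(-rT) = 8.1400 * 0.97093088 = 7.90337734
P = C - S*exp(-qT) + K*exp(-rT)
P = 1.4567 - 8.98000000 + 7.90337734 = 0.3801

Answer: Put price = 0.3801


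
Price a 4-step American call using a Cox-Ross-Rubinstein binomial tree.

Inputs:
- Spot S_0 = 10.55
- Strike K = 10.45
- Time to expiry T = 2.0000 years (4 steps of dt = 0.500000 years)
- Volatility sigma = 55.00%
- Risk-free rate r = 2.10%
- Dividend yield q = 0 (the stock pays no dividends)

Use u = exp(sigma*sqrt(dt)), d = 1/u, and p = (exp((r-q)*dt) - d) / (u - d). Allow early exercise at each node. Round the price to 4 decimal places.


Answer: Price = V(0,0) = 3.2142

Derivation:
dt = T/N = 0.500000
u = exp(sigma*sqrt(dt)) = 1.475370; d = 1/u = 0.677796
p = (exp((r-q)*dt) - d) / (u - d) = 0.417214
Discount per step: exp(-r*dt) = 0.989555
Stock lattice S(k, i) with i counting down-moves:
  k=0: S(0,0) = 10.5500
  k=1: S(1,0) = 15.5652; S(1,1) = 7.1507
  k=2: S(2,0) = 22.9644; S(2,1) = 10.5500; S(2,2) = 4.8468
  k=3: S(3,0) = 33.8809; S(3,1) = 15.5652; S(3,2) = 7.1507; S(3,3) = 3.2851
  k=4: S(4,0) = 49.9869; S(4,1) = 22.9644; S(4,2) = 10.5500; S(4,3) = 4.8468; S(4,4) = 2.2266
Terminal payoffs V(N, i) = max(S_T - K, 0):
  V(4,0) = 39.536890; V(4,1) = 12.514357; V(4,2) = 0.100000; V(4,3) = 0.000000; V(4,4) = 0.000000
Backward induction: V(k, i) = exp(-r*dt) * [p * V(k+1, i) + (1-p) * V(k+1, i+1)]; then take max(V_cont, immediate exercise) for American.
  V(3,0) = exp(-r*dt) * [p*39.536890 + (1-p)*12.514357] = 23.540072; exercise = 23.430921; V(3,0) = max -> 23.540072
  V(3,1) = exp(-r*dt) * [p*12.514357 + (1-p)*0.100000] = 5.224303; exercise = 5.115152; V(3,1) = max -> 5.224303
  V(3,2) = exp(-r*dt) * [p*0.100000 + (1-p)*0.000000] = 0.041286; exercise = 0.000000; V(3,2) = max -> 0.041286
  V(3,3) = exp(-r*dt) * [p*0.000000 + (1-p)*0.000000] = 0.000000; exercise = 0.000000; V(3,3) = max -> 0.000000
  V(2,0) = exp(-r*dt) * [p*23.540072 + (1-p)*5.224303] = 12.731519; exercise = 12.514357; V(2,0) = max -> 12.731519
  V(2,1) = exp(-r*dt) * [p*5.224303 + (1-p)*0.041286] = 2.180697; exercise = 0.100000; V(2,1) = max -> 2.180697
  V(2,2) = exp(-r*dt) * [p*0.041286 + (1-p)*0.000000] = 0.017045; exercise = 0.000000; V(2,2) = max -> 0.017045
  V(1,0) = exp(-r*dt) * [p*12.731519 + (1-p)*2.180697] = 6.513895; exercise = 5.115152; V(1,0) = max -> 6.513895
  V(1,1) = exp(-r*dt) * [p*2.180697 + (1-p)*0.017045] = 0.910145; exercise = 0.000000; V(1,1) = max -> 0.910145
  V(0,0) = exp(-r*dt) * [p*6.513895 + (1-p)*0.910145] = 3.214183; exercise = 0.100000; V(0,0) = max -> 3.214183


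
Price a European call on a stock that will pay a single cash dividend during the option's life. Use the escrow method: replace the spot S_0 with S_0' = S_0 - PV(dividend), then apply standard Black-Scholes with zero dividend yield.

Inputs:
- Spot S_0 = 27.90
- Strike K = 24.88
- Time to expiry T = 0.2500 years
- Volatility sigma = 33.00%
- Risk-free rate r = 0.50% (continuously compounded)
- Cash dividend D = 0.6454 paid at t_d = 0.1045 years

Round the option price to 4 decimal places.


PV(D) = D * exp(-r * t_d) = 0.6454 * 0.99947764 = 0.64506287
S_0' = S_0 - PV(D) = 27.9000 - 0.64506287 = 27.25493713
d1 = (ln(S_0'/K) + (r + sigma^2/2)*T) / (sigma*sqrt(T)) = 0.64262373
d2 = d1 - sigma*sqrt(T) = 0.47762373
exp(-rT) = 0.99875078
N(d1) = 0.73976586; N(d2) = 0.68354098
C = S_0' * N(d1) - K * exp(-rT) * N(d2) = 27.25493713 * 0.73976586 - 24.8800 * 0.99875078 * 0.68354098 = 3.1770

Answer: Price = 3.1770


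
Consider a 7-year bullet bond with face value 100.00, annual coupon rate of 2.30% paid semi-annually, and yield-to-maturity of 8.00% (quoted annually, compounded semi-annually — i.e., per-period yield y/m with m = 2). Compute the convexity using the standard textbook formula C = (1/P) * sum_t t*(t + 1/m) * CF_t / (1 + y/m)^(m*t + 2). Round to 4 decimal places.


Coupon per period c = face * coupon_rate / m = 1.150000
Periods per year m = 2; per-period yield y/m = 0.040000
Number of cashflows N = 14
Cashflows (t years, CF_t, discount factor 1/(1+y/m)^(m*t), PV):
  t = 0.5000: CF_t = 1.150000, DF = 0.961538, PV = 1.105769
  t = 1.0000: CF_t = 1.150000, DF = 0.924556, PV = 1.063240
  t = 1.5000: CF_t = 1.150000, DF = 0.888996, PV = 1.022346
  t = 2.0000: CF_t = 1.150000, DF = 0.854804, PV = 0.983025
  t = 2.5000: CF_t = 1.150000, DF = 0.821927, PV = 0.945216
  t = 3.0000: CF_t = 1.150000, DF = 0.790315, PV = 0.908862
  t = 3.5000: CF_t = 1.150000, DF = 0.759918, PV = 0.873905
  t = 4.0000: CF_t = 1.150000, DF = 0.730690, PV = 0.840294
  t = 4.5000: CF_t = 1.150000, DF = 0.702587, PV = 0.807975
  t = 5.0000: CF_t = 1.150000, DF = 0.675564, PV = 0.776899
  t = 5.5000: CF_t = 1.150000, DF = 0.649581, PV = 0.747018
  t = 6.0000: CF_t = 1.150000, DF = 0.624597, PV = 0.718287
  t = 6.5000: CF_t = 1.150000, DF = 0.600574, PV = 0.690660
  t = 7.0000: CF_t = 101.150000, DF = 0.577475, PV = 58.411605
Price P = sum_t PV_t = 69.895100
Convexity numerator sum_t t*(t + 1/m) * CF_t / (1+y/m)^(m*t + 2):
  t = 0.5000: term = 0.511173
  t = 1.0000: term = 1.474537
  t = 1.5000: term = 2.835649
  t = 2.0000: term = 4.544309
  t = 2.5000: term = 6.554291
  t = 3.0000: term = 8.823084
  t = 3.5000: term = 11.311646
  t = 4.0000: term = 13.984178
  t = 4.5000: term = 16.807907
  t = 5.0000: term = 19.752882
  t = 5.5000: term = 22.791787
  t = 6.0000: term = 25.899757
  t = 6.5000: term = 29.054215
  t = 7.0000: term = 2835.252628
Convexity = (1/P) * sum = 2999.598043 / 69.895100 = 42.915713

Answer: Convexity = 42.9157


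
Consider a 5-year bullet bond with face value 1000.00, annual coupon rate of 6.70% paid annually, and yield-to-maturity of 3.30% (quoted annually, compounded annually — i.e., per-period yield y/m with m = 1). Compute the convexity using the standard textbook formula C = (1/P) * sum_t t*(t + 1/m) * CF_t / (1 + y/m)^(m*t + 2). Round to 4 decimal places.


Answer: Convexity = 24.0505

Derivation:
Coupon per period c = face * coupon_rate / m = 67.000000
Periods per year m = 1; per-period yield y/m = 0.033000
Number of cashflows N = 5
Cashflows (t years, CF_t, discount factor 1/(1+y/m)^(m*t), PV):
  t = 1.0000: CF_t = 67.000000, DF = 0.968054, PV = 64.859632
  t = 2.0000: CF_t = 67.000000, DF = 0.937129, PV = 62.787640
  t = 3.0000: CF_t = 67.000000, DF = 0.907192, PV = 60.781839
  t = 4.0000: CF_t = 67.000000, DF = 0.878211, PV = 58.840116
  t = 5.0000: CF_t = 1067.000000, DF = 0.850156, PV = 907.115968
Price P = sum_t PV_t = 1154.385195
Convexity numerator sum_t t*(t + 1/m) * CF_t / (1+y/m)^(m*t + 2):
  t = 1.0000: term = 121.563679
  t = 2.0000: term = 353.040693
  t = 3.0000: term = 683.525059
  t = 4.0000: term = 1102.815520
  t = 5.0000: term = 25502.539183
Convexity = (1/P) * sum = 27763.484134 / 1154.385195 = 24.050451


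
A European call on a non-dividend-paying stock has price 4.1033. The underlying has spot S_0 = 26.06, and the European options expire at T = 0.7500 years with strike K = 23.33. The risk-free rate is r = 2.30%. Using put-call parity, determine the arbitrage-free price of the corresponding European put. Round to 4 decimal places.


Put-call parity: C - P = S_0 * exp(-qT) - K * exp(-rT).
S_0 * exp(-qT) = 26.0600 * 1.00000000 = 26.06000000
K * exp(-rT) = 23.3300 * 0.98289793 = 22.93100869
P = C - S*exp(-qT) + K*exp(-rT)
P = 4.1033 - 26.06000000 + 22.93100869 = 0.9743

Answer: Put price = 0.9743


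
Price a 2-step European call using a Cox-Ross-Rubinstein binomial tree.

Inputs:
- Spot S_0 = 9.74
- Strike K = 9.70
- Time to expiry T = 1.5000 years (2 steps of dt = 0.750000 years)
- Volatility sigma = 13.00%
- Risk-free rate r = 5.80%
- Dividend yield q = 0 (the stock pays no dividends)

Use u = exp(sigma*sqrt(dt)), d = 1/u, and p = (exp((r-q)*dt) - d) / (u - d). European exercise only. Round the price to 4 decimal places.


dt = T/N = 0.750000
u = exp(sigma*sqrt(dt)) = 1.119165; d = 1/u = 0.893523
p = (exp((r-q)*dt) - d) / (u - d) = 0.668921
Discount per step: exp(-r*dt) = 0.957433
Stock lattice S(k, i) with i counting down-moves:
  k=0: S(0,0) = 9.7400
  k=1: S(1,0) = 10.9007; S(1,1) = 8.7029
  k=2: S(2,0) = 12.1997; S(2,1) = 9.7400; S(2,2) = 7.7763
Terminal payoffs V(N, i) = max(S_T - K, 0):
  V(2,0) = 2.499656; V(2,1) = 0.040000; V(2,2) = 0.000000
Backward induction: V(k, i) = exp(-r*dt) * [p * V(k+1, i) + (1-p) * V(k+1, i+1)].
  V(1,0) = exp(-r*dt) * [p*2.499656 + (1-p)*0.040000] = 1.613576
  V(1,1) = exp(-r*dt) * [p*0.040000 + (1-p)*0.000000] = 0.025618
  V(0,0) = exp(-r*dt) * [p*1.613576 + (1-p)*0.025618] = 1.041530

Answer: Price = V(0,0) = 1.0415


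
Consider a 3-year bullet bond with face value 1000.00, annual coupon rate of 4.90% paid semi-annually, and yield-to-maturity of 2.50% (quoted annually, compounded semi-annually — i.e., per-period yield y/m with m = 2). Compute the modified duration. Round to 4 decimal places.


Answer: Modified duration = 2.7980

Derivation:
Coupon per period c = face * coupon_rate / m = 24.500000
Periods per year m = 2; per-period yield y/m = 0.012500
Number of cashflows N = 6
Cashflows (t years, CF_t, discount factor 1/(1+y/m)^(m*t), PV):
  t = 0.5000: CF_t = 24.500000, DF = 0.987654, PV = 24.197531
  t = 1.0000: CF_t = 24.500000, DF = 0.975461, PV = 23.898796
  t = 1.5000: CF_t = 24.500000, DF = 0.963418, PV = 23.603749
  t = 2.0000: CF_t = 24.500000, DF = 0.951524, PV = 23.312345
  t = 2.5000: CF_t = 24.500000, DF = 0.939777, PV = 23.024538
  t = 3.0000: CF_t = 1024.500000, DF = 0.928175, PV = 950.915160
Price P = sum_t PV_t = 1068.952119
First compute Macaulay numerator sum_t t * PV_t:
  t * PV_t at t = 0.5000: 12.098765
  t * PV_t at t = 1.0000: 23.898796
  t * PV_t at t = 1.5000: 35.405624
  t * PV_t at t = 2.0000: 46.624689
  t * PV_t at t = 2.5000: 57.561345
  t * PV_t at t = 3.0000: 2852.745481
Macaulay duration D = 3028.334701 / 1068.952119 = 2.832994
Modified duration = D / (1 + y/m) = 2.832994 / (1 + 0.012500) = 2.798019


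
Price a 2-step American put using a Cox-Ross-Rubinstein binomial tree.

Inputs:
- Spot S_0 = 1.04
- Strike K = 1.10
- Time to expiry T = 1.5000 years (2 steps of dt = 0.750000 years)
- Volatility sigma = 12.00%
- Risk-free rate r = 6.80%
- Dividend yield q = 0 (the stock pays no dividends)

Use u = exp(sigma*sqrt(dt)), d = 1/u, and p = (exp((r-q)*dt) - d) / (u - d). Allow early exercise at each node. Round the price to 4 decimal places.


dt = T/N = 0.750000
u = exp(sigma*sqrt(dt)) = 1.109515; d = 1/u = 0.901295
p = (exp((r-q)*dt) - d) / (u - d) = 0.725329
Discount per step: exp(-r*dt) = 0.950279
Stock lattice S(k, i) with i counting down-moves:
  k=0: S(0,0) = 1.0400
  k=1: S(1,0) = 1.1539; S(1,1) = 0.9373
  k=2: S(2,0) = 1.2803; S(2,1) = 1.0400; S(2,2) = 0.8448
Terminal payoffs V(N, i) = max(K - S_T, 0):
  V(2,0) = 0.000000; V(2,1) = 0.060000; V(2,2) = 0.255175
Backward induction: V(k, i) = exp(-r*dt) * [p * V(k+1, i) + (1-p) * V(k+1, i+1)]; then take max(V_cont, immediate exercise) for American.
  V(1,0) = exp(-r*dt) * [p*0.000000 + (1-p)*0.060000] = 0.015661; exercise = 0.000000; V(1,0) = max -> 0.015661
  V(1,1) = exp(-r*dt) * [p*0.060000 + (1-p)*0.255175] = 0.107960; exercise = 0.162654; V(1,1) = max -> 0.162654
  V(0,0) = exp(-r*dt) * [p*0.015661 + (1-p)*0.162654] = 0.053249; exercise = 0.060000; V(0,0) = max -> 0.060000

Answer: Price = V(0,0) = 0.0600


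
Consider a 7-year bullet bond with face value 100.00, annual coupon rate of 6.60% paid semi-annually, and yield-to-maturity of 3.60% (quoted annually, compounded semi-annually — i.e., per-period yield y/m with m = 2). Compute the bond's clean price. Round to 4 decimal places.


Coupon per period c = face * coupon_rate / m = 3.300000
Periods per year m = 2; per-period yield y/m = 0.018000
Number of cashflows N = 14
Cashflows (t years, CF_t, discount factor 1/(1+y/m)^(m*t), PV):
  t = 0.5000: CF_t = 3.300000, DF = 0.982318, PV = 3.241650
  t = 1.0000: CF_t = 3.300000, DF = 0.964949, PV = 3.184332
  t = 1.5000: CF_t = 3.300000, DF = 0.947887, PV = 3.128028
  t = 2.0000: CF_t = 3.300000, DF = 0.931127, PV = 3.072719
  t = 2.5000: CF_t = 3.300000, DF = 0.914663, PV = 3.018388
  t = 3.0000: CF_t = 3.300000, DF = 0.898490, PV = 2.965018
  t = 3.5000: CF_t = 3.300000, DF = 0.882603, PV = 2.912591
  t = 4.0000: CF_t = 3.300000, DF = 0.866997, PV = 2.861091
  t = 4.5000: CF_t = 3.300000, DF = 0.851667, PV = 2.810502
  t = 5.0000: CF_t = 3.300000, DF = 0.836608, PV = 2.760808
  t = 5.5000: CF_t = 3.300000, DF = 0.821816, PV = 2.711992
  t = 6.0000: CF_t = 3.300000, DF = 0.807285, PV = 2.664039
  t = 6.5000: CF_t = 3.300000, DF = 0.793010, PV = 2.616934
  t = 7.0000: CF_t = 103.300000, DF = 0.778989, PV = 80.469523
Price P = sum_t PV_t = 118.417616

Answer: Price = 118.4176


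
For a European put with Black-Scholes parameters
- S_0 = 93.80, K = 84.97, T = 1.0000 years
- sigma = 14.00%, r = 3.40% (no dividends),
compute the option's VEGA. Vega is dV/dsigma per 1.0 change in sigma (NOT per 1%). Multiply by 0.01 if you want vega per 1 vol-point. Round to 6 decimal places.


d1 = 1.0190471643; d2 = 0.8790471643
phi(d1) = 0.2373624231; exp(-qT) = 1.0000000000; exp(-rT) = 0.9665715046
Vega = S * exp(-qT) * phi(d1) * sqrt(T) = 93.8000 * 1.0000000000 * 0.2373624231 * 1.0000000000 = 22.264595

Answer: Vega = 22.264595


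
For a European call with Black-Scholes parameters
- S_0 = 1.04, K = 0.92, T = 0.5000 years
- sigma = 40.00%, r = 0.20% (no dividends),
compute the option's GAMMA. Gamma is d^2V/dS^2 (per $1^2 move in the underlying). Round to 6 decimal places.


Answer: Gamma = 1.147309

Derivation:
d1 = 0.5784215568; d2 = 0.2955788444
phi(d1) = 0.3374883520; exp(-qT) = 1.0000000000; exp(-rT) = 0.9990004998
Gamma = exp(-qT) * phi(d1) / (S * sigma * sqrt(T)) = 1.0000000000 * 0.3374883520 / (1.0400 * 0.4000 * 0.7071067812) = 1.147309


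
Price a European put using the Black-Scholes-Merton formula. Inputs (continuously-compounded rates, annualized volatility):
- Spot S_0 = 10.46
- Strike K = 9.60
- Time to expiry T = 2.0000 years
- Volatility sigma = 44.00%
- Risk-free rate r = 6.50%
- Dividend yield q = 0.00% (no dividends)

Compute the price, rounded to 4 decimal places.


d1 = (ln(S/K) + (r - q + 0.5*sigma^2) * T) / (sigma * sqrt(T)) = 0.65792326
d2 = d1 - sigma * sqrt(T) = 0.03566929
exp(-rT) = 0.87809543; exp(-qT) = 1.00000000
P = K * exp(-rT) * N(-d2) - S_0 * exp(-qT) * N(-d1)
N(-d1) = 0.25529372; N(-d2) = 0.48577303
P = 9.6000 * 0.87809543 * 0.48577303 - 10.4600 * 1.00000000 * 0.25529372 = 1.4246

Answer: Price = 1.4246


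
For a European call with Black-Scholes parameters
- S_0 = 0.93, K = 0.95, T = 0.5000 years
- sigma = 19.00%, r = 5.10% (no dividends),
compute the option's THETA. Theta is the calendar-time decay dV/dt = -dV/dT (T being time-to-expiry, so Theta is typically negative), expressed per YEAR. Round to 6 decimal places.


Answer: Theta = -0.072546

Derivation:
d1 = 0.0986049357; d2 = -0.0357453527
phi(d1) = 0.3970075424; exp(-qT) = 1.0000000000; exp(-rT) = 0.9748223790
Theta = -S*exp(-qT)*phi(d1)*sigma/(2*sqrt(T)) - r*K*exp(-rT)*N(d2) + q*S*exp(-qT)*N(d1)
N(d1) = 0.5392740245; N(d2) = 0.4857427037; sqrt(T) = 0.7071067812
Term 1 = -0.9300 * 1.0000000000 * 0.3970075424 * 0.1900 / (2 * 0.7071067812) = -0.0496044124
Term 2 = -0.0510 * 0.9500 * 0.9748223790 * 0.4857427037 = -0.0229416980
Term 3 = 0 (no dividend yield, q = 0)
Theta = -0.0496044124 + (-0.0229416980) + (0.0000000000) = -0.072546


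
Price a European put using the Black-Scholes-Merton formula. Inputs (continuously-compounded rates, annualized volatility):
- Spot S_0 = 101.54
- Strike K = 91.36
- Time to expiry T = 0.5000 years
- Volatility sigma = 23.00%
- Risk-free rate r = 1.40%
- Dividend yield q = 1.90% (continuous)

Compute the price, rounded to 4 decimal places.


Answer: Price = 2.4732

Derivation:
d1 = (ln(S/K) + (r - q + 0.5*sigma^2) * T) / (sigma * sqrt(T)) = 0.71553097
d2 = d1 - sigma * sqrt(T) = 0.55289641
exp(-rT) = 0.99302444; exp(-qT) = 0.99054498
P = K * exp(-rT) * N(-d2) - S_0 * exp(-qT) * N(-d1)
N(-d1) = 0.23714051; N(-d2) = 0.29016717
P = 91.3600 * 0.99302444 * 0.29016717 - 101.5400 * 0.99054498 * 0.23714051 = 2.4732


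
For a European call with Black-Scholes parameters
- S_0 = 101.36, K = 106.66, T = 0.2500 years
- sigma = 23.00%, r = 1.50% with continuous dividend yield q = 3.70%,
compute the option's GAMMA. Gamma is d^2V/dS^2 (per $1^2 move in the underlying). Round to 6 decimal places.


Answer: Gamma = 0.030869

Derivation:
d1 = -0.4335232101; d2 = -0.5485232101
phi(d1) = 0.3631607446; exp(-qT) = 0.9907926496; exp(-rT) = 0.9962570225
Gamma = exp(-qT) * phi(d1) / (S * sigma * sqrt(T)) = 0.9907926496 * 0.3631607446 / (101.3600 * 0.2300 * 0.5000000000) = 0.030869


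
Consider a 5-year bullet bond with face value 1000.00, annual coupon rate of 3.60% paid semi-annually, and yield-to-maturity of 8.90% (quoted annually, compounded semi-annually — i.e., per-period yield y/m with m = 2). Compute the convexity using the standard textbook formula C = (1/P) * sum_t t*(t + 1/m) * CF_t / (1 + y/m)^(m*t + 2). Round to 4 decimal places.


Coupon per period c = face * coupon_rate / m = 18.000000
Periods per year m = 2; per-period yield y/m = 0.044500
Number of cashflows N = 10
Cashflows (t years, CF_t, discount factor 1/(1+y/m)^(m*t), PV):
  t = 0.5000: CF_t = 18.000000, DF = 0.957396, PV = 17.233126
  t = 1.0000: CF_t = 18.000000, DF = 0.916607, PV = 16.498924
  t = 1.5000: CF_t = 18.000000, DF = 0.877556, PV = 15.796002
  t = 2.0000: CF_t = 18.000000, DF = 0.840168, PV = 15.123027
  t = 2.5000: CF_t = 18.000000, DF = 0.804374, PV = 14.478724
  t = 3.0000: CF_t = 18.000000, DF = 0.770104, PV = 13.861871
  t = 3.5000: CF_t = 18.000000, DF = 0.737294, PV = 13.271298
  t = 4.0000: CF_t = 18.000000, DF = 0.705883, PV = 12.705886
  t = 4.5000: CF_t = 18.000000, DF = 0.675809, PV = 12.164563
  t = 5.0000: CF_t = 1018.000000, DF = 0.647017, PV = 658.663102
Price P = sum_t PV_t = 789.796521
Convexity numerator sum_t t*(t + 1/m) * CF_t / (1+y/m)^(m*t + 2):
  t = 0.5000: term = 7.898001
  t = 1.0000: term = 22.684541
  t = 1.5000: term = 43.436171
  t = 2.0000: term = 69.309353
  t = 2.5000: term = 99.534734
  t = 3.0000: term = 133.411802
  t = 3.5000: term = 170.303880
  t = 4.0000: term = 209.633443
  t = 4.5000: term = 250.877744
  t = 5.0000: term = 16602.716036
Convexity = (1/P) * sum = 17609.805704 / 789.796521 = 22.296636

Answer: Convexity = 22.2966


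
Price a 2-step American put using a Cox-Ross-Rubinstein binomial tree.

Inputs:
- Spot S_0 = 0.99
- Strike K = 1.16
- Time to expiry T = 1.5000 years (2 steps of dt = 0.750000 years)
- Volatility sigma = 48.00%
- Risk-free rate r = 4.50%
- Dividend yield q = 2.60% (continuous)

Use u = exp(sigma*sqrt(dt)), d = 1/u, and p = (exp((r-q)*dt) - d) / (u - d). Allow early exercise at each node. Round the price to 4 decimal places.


Answer: Price = V(0,0) = 0.3255

Derivation:
dt = T/N = 0.750000
u = exp(sigma*sqrt(dt)) = 1.515419; d = 1/u = 0.659883
p = (exp((r-q)*dt) - d) / (u - d) = 0.414323
Discount per step: exp(-r*dt) = 0.966813
Stock lattice S(k, i) with i counting down-moves:
  k=0: S(0,0) = 0.9900
  k=1: S(1,0) = 1.5003; S(1,1) = 0.6533
  k=2: S(2,0) = 2.2735; S(2,1) = 0.9900; S(2,2) = 0.4311
Terminal payoffs V(N, i) = max(K - S_T, 0):
  V(2,0) = 0.000000; V(2,1) = 0.170000; V(2,2) = 0.728908
Backward induction: V(k, i) = exp(-r*dt) * [p * V(k+1, i) + (1-p) * V(k+1, i+1)]; then take max(V_cont, immediate exercise) for American.
  V(1,0) = exp(-r*dt) * [p*0.000000 + (1-p)*0.170000] = 0.096261; exercise = 0.000000; V(1,0) = max -> 0.096261
  V(1,1) = exp(-r*dt) * [p*0.170000 + (1-p)*0.728908] = 0.480834; exercise = 0.506715; V(1,1) = max -> 0.506715
  V(0,0) = exp(-r*dt) * [p*0.096261 + (1-p)*0.506715] = 0.325482; exercise = 0.170000; V(0,0) = max -> 0.325482


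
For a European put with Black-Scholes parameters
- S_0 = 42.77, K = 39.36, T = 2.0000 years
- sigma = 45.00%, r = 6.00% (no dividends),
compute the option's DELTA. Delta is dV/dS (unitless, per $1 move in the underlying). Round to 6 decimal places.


Answer: Delta = -0.261959

Derivation:
d1 = 0.6373182490; d2 = 0.0009221459
phi(d1) = 0.3256194833; exp(-qT) = 1.0000000000; exp(-rT) = 0.8869204367
N(-d1) = 0.2619587832
Delta = -exp(-qT) * N(-d1) = -1.0000000000 * 0.2619587832 = -0.261959


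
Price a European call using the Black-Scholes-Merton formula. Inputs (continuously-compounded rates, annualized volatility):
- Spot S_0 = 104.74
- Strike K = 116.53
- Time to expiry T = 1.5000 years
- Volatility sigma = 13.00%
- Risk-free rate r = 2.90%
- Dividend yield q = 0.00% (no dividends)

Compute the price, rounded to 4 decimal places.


d1 = (ln(S/K) + (r - q + 0.5*sigma^2) * T) / (sigma * sqrt(T)) = -0.31713143
d2 = d1 - sigma * sqrt(T) = -0.47634826
exp(-rT) = 0.95743255; exp(-qT) = 1.00000000
C = S_0 * exp(-qT) * N(d1) - K * exp(-rT) * N(d2)
N(d1) = 0.37557194; N(d2) = 0.31691314
C = 104.7400 * 1.00000000 * 0.37557194 - 116.5300 * 0.95743255 * 0.31691314 = 3.9795

Answer: Price = 3.9795


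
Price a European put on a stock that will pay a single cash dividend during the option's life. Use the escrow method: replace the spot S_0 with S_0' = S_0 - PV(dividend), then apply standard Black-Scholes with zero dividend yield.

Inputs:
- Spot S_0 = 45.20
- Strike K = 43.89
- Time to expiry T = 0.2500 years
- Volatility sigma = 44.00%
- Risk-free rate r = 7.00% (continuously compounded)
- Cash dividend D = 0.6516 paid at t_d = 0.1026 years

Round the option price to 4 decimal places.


Answer: Price = 3.1695

Derivation:
PV(D) = D * exp(-r * t_d) = 0.6516 * 0.99284373 = 0.64693697
S_0' = S_0 - PV(D) = 45.2000 - 0.64693697 = 44.55306303
d1 = (ln(S_0'/K) + (r + sigma^2/2)*T) / (sigma*sqrt(T)) = 0.25770183
d2 = d1 - sigma*sqrt(T) = 0.03770183
exp(-rT) = 0.98265224
N(-d1) = 0.39831852; N(-d2) = 0.48496271
P = K * exp(-rT) * N(-d2) - S_0' * N(-d1) = 43.8900 * 0.98265224 * 0.48496271 - 44.55306303 * 0.39831852 = 3.1695
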